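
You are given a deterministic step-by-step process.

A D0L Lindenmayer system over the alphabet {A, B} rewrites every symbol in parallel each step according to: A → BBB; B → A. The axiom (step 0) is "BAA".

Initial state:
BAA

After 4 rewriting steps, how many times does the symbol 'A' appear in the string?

[0] BAA
[1] ABBBBBB
[2] BBBAAAAAA
[3] AAABBBBBBBBBBBBBBBBBB
[4] BBBBBBBBBAAAAAAAAAAAAAAAAAA

18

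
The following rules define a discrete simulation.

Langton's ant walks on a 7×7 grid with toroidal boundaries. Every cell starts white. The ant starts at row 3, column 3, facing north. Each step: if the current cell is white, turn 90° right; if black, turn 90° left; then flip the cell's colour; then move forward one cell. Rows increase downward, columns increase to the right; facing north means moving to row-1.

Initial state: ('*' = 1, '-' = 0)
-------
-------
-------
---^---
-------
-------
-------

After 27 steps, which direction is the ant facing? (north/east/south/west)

[0] -------
-------
-------
---^---
-------
-------
-------
[1] -------
-------
-------
---*>--
-------
-------
-------
[2] -------
-------
-------
---**--
----v--
-------
-------
[3] -------
-------
-------
---**--
---<*--
-------
-------
[4] -------
-------
-------
---^*--
---**--
-------
-------
[5] -------
-------
-------
--<-*--
---**--
-------
-------
[6] -------
-------
--^----
--*-*--
---**--
-------
-------
[7] -------
-------
--*>---
--*-*--
---**--
-------
-------
[8] -------
-------
--**---
--*v*--
---**--
-------
-------
[9] -------
-------
--**---
--<**--
---**--
-------
-------
[10] -------
-------
--**---
---**--
--v**--
-------
-------
[11] -------
-------
--**---
---**--
-<***--
-------
-------
[12] -------
-------
--**---
-^-**--
-****--
-------
-------
[13] -------
-------
--**---
-*>**--
-****--
-------
-------
[14] -------
-------
--**---
-****--
-*v**--
-------
-------
[15] -------
-------
--**---
-****--
-*->*--
-------
-------
[16] -------
-------
--**---
-**^*--
-*--*--
-------
-------
[17] -------
-------
--**---
-*<-*--
-*--*--
-------
-------
[18] -------
-------
--**---
-*--*--
-*v-*--
-------
-------
[19] -------
-------
--**---
-*--*--
-<*-*--
-------
-------
[20] -------
-------
--**---
-*--*--
--*-*--
-v-----
-------
[21] -------
-------
--**---
-*--*--
--*-*--
<*-----
-------
[22] -------
-------
--**---
-*--*--
^-*-*--
**-----
-------
[23] -------
-------
--**---
-*--*--
*>*-*--
**-----
-------
[24] -------
-------
--**---
-*--*--
***-*--
*v-----
-------
[25] -------
-------
--**---
-*--*--
***-*--
*->----
-------
[26] -------
-------
--**---
-*--*--
***-*--
*-*----
--v----
[27] -------
-------
--**---
-*--*--
***-*--
*-*----
-<*----

west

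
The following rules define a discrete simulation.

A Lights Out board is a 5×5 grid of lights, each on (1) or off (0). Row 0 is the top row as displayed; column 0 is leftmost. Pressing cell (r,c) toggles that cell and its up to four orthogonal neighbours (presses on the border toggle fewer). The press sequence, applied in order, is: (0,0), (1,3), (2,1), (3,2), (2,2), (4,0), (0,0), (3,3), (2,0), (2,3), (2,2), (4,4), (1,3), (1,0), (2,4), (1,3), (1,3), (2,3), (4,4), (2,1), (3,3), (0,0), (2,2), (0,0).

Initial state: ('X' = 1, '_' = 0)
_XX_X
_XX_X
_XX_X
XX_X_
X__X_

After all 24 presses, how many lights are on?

0) _XX_X
_XX_X
_XX_X
XX_X_
X__X_
1) X_X_X
XXX_X
_XX_X
XX_X_
X__X_
2) X_XXX
XX_X_
_XXXX
XX_X_
X__X_
3) X_XXX
X__X_
X__XX
X__X_
X__X_
4) X_XXX
X__X_
X_XXX
XXX__
X_XX_
5) X_XXX
X_XX_
XX__X
XX___
X_XX_
6) X_XXX
X_XX_
XX__X
_X___
_XXX_
7) _XXXX
__XX_
XX__X
_X___
_XXX_
8) _XXXX
__XX_
XX_XX
_XXXX
_XX__
9) _XXXX
X_XX_
___XX
XXXXX
_XX__
10) _XXXX
X_X__
__X__
XXX_X
_XX__
11) _XXXX
X____
_X_X_
XX__X
_XX__
12) _XXXX
X____
_X_X_
XX___
_XXXX
13) _XX_X
X_XXX
_X___
XX___
_XXXX
14) XXX_X
_XXXX
XX___
XX___
_XXXX
15) XXX_X
_XXX_
XX_XX
XX__X
_XXXX
16) XXXXX
_X__X
XX__X
XX__X
_XXXX
17) XXX_X
_XXX_
XX_XX
XX__X
_XXXX
18) XXX_X
_XX__
XXX__
XX_XX
_XXXX
19) XXX_X
_XX__
XXX__
XX_X_
_XX__
20) XXX_X
__X__
_____
X__X_
_XX__
21) XXX_X
__X__
___X_
X_X_X
_XXX_
22) __X_X
X_X__
___X_
X_X_X
_XXX_
23) __X_X
X____
_XX__
X___X
_XXX_
24) XXX_X
_____
_XX__
X___X
_XXX_

11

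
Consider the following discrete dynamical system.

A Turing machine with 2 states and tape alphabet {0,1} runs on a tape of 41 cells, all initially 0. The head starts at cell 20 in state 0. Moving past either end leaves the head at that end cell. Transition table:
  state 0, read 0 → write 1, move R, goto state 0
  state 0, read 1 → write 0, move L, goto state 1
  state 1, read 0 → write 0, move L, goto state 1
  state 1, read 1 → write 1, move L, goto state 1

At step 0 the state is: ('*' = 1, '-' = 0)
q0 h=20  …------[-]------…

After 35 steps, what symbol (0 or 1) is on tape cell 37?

1

[0] q0 h=20  …------[-]------…
[1] q0 h=21  …-----*[-]------…
[2] q0 h=22  …----**[-]------…
[3] q0 h=23  …---***[-]------…
[4] q0 h=24  …--****[-]------…
[5] q0 h=25  …-*****[-]------…
[6] q0 h=26  …******[-]------…
[7] q0 h=27  …******[-]------…
[8] q0 h=28  …******[-]------…
[9] q0 h=29  …******[-]------…
[10] q0 h=30  …******[-]------…
[11] q0 h=31  …******[-]------…
[12] q0 h=32  …******[-]------…
[13] q0 h=33  …******[-]------…
[14] q0 h=34  …******[-]------|
[15] q0 h=35  …******[-]-----|
[16] q0 h=36  …******[-]----|
[17] q0 h=37  …******[-]---|
[18] q0 h=38  …******[-]--|
[19] q0 h=39  …******[-]-|
[20] q0 h=40  …******[-]|
[21] q0 h=40  …******[*]|
[22] q1 h=39  …******[*]-|
[23] q1 h=38  …******[*]*-|
[24] q1 h=37  …******[*]**-|
[25] q1 h=36  …******[*]***-|
[26] q1 h=35  …******[*]****-|
[27] q1 h=34  …******[*]*****-|
[28] q1 h=33  …******[*]******…
[29] q1 h=32  …******[*]******…
[30] q1 h=31  …******[*]******…
[31] q1 h=30  …******[*]******…
[32] q1 h=29  …******[*]******…
[33] q1 h=28  …******[*]******…
[34] q1 h=27  …******[*]******…
[35] q1 h=26  …******[*]******…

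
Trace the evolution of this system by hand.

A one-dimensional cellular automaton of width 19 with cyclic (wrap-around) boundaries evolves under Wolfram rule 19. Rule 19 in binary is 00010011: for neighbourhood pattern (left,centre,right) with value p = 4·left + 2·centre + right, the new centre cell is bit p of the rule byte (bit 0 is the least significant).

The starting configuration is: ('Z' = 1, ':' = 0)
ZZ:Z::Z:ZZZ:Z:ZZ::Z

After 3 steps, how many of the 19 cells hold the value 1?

k=0  ZZ:Z::Z:ZZZ:Z:ZZ::Z
k=1  ::::ZZ::::::::::ZZ:
k=2  ZZZZ::ZZZZZZZZZZ::Z
k=3  ::::ZZ::::::::::ZZ:

4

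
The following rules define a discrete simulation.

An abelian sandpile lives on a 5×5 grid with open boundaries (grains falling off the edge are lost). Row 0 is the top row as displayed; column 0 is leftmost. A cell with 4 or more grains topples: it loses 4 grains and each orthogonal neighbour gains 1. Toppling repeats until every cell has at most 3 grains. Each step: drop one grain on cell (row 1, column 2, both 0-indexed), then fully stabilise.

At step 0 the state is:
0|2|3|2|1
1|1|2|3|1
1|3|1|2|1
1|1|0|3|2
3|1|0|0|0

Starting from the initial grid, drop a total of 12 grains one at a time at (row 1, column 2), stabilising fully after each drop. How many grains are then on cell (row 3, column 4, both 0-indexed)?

0) 0|2|3|2|1
1|1|2|3|1
1|3|1|2|1
1|1|0|3|2
3|1|0|0|0
1) 0|2|3|2|1
1|1|3|3|1
1|3|1|2|1
1|1|0|3|2
3|1|0|0|0
2) 0|3|1|0|2
1|2|2|1|2
1|3|2|3|1
1|1|0|3|2
3|1|0|0|0
3) 0|3|1|0|2
1|2|3|1|2
1|3|2|3|1
1|1|0|3|2
3|1|0|0|0
4) 0|3|2|0|2
1|3|0|2|2
1|3|3|3|1
1|1|0|3|2
3|1|0|0|0
5) 0|3|2|0|2
1|3|1|2|2
1|3|3|3|1
1|1|0|3|2
3|1|0|0|0
6) 0|3|2|0|2
1|3|2|2|2
1|3|3|3|1
1|1|0|3|2
3|1|0|0|0
7) 0|3|2|0|2
1|3|3|2|2
1|3|3|3|1
1|1|0|3|2
3|1|0|0|0
8) 1|1|1|2|2
2|3|0|1|3
2|1|3|2|2
1|2|2|0|3
3|1|0|1|0
9) 1|1|1|2|2
2|3|1|1|3
2|1|3|2|2
1|2|2|0|3
3|1|0|1|0
10) 1|1|1|2|2
2|3|2|1|3
2|1|3|2|2
1|2|2|0|3
3|1|0|1|0
11) 1|1|1|2|2
2|3|3|1|3
2|1|3|2|2
1|2|2|0|3
3|1|0|1|0
12) 1|2|2|2|2
3|0|2|2|3
2|3|0|3|2
1|2|3|0|3
3|1|0|1|0

3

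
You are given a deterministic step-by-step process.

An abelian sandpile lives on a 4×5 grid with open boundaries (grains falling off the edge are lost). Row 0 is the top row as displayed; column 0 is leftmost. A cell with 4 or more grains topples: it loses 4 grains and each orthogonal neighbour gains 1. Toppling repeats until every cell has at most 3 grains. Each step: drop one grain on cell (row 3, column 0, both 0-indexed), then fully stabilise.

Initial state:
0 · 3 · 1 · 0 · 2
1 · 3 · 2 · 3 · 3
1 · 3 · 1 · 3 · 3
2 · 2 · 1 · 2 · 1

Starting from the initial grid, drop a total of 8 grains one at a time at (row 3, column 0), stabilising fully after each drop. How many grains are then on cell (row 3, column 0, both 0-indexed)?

0

gen 0: 0 · 3 · 1 · 0 · 2
1 · 3 · 2 · 3 · 3
1 · 3 · 1 · 3 · 3
2 · 2 · 1 · 2 · 1
gen 1: 0 · 3 · 1 · 0 · 2
1 · 3 · 2 · 3 · 3
1 · 3 · 1 · 3 · 3
3 · 2 · 1 · 2 · 1
gen 2: 0 · 3 · 1 · 0 · 2
1 · 3 · 2 · 3 · 3
2 · 3 · 1 · 3 · 3
0 · 3 · 1 · 2 · 1
gen 3: 0 · 3 · 1 · 0 · 2
1 · 3 · 2 · 3 · 3
2 · 3 · 1 · 3 · 3
1 · 3 · 1 · 2 · 1
gen 4: 0 · 3 · 1 · 0 · 2
1 · 3 · 2 · 3 · 3
2 · 3 · 1 · 3 · 3
2 · 3 · 1 · 2 · 1
gen 5: 0 · 3 · 1 · 0 · 2
1 · 3 · 2 · 3 · 3
2 · 3 · 1 · 3 · 3
3 · 3 · 1 · 2 · 1
gen 6: 1 · 0 · 2 · 0 · 2
3 · 1 · 3 · 3 · 3
0 · 2 · 2 · 3 · 3
2 · 1 · 2 · 2 · 1
gen 7: 1 · 0 · 2 · 0 · 2
3 · 1 · 3 · 3 · 3
0 · 2 · 2 · 3 · 3
3 · 1 · 2 · 2 · 1
gen 8: 1 · 0 · 2 · 0 · 2
3 · 1 · 3 · 3 · 3
1 · 2 · 2 · 3 · 3
0 · 2 · 2 · 2 · 1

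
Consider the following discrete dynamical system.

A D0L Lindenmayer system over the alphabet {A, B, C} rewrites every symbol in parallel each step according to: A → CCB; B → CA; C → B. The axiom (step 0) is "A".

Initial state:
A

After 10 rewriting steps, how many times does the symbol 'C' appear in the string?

184

[0] A
[1] CCB
[2] BBCA
[3] CACABCCB
[4] BCCBBCCBCABBCA
[5] CABBCACABBCABCCBCACABCCB
[6] BCCBCACABCCBBCCBCACABCCBCABBCABCCBBCCBCABBCA
[7] CABBCABCCBBCCBCABBCACABBCABCCBBCCBCABBCABCCBCACABCCBCABBCACABBCABCCBCACABCCB
[8] BCCBCACABCCBCABBCACABBCABCCBCACABCCBBCCBCACABCCBCABBCACABB…BCCBBCCBCABBCABCCBCACABCCBBCCBCACABCCBCABBCABCCBBCCBCABBCA  (len 136)
[9] CABBCABCCBBCCBCABBCABCCBCACABCCBBCCBCACABCCBCABBCABCCBBCCB…CACABBCABCCBBCCBCABBCABCCBCACABCCBCABBCACABBCABCCBCACABCCB  (len 240)
[10] BCCBCACABCCBCABBCACABBCABCCBCACABCCBCABBCABCCBBCCBCABBCACA…BCCBBCCBCABBCABCCBCACABCCBBCCBCACABCCBCABBCABCCBBCCBCABBCA  (len 424)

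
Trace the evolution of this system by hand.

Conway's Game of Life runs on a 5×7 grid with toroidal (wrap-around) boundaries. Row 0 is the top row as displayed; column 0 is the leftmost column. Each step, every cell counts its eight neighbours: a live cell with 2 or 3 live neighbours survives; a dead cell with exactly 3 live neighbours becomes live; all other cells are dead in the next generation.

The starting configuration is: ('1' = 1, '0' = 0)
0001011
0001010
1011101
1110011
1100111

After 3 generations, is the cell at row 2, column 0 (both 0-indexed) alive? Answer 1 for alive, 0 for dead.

k=0  0001011
0001010
1011101
1110011
1100111
k=1  0011000
1000000
0000000
0000000
0001000
k=2  0011000
0000000
0000000
0000000
0011000
k=3  0011000
0000000
0000000
0000000
0011000

0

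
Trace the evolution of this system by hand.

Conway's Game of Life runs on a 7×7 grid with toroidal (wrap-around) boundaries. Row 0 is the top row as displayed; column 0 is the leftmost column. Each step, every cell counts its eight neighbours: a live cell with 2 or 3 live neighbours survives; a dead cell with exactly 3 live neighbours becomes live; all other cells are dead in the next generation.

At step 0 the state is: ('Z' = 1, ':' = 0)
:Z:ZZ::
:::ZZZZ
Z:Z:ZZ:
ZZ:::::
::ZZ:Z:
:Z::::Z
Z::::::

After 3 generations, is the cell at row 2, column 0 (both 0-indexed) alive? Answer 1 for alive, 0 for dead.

t=0: :Z:ZZ::
:::ZZZZ
Z:Z:ZZ:
ZZ:::::
::ZZ:Z:
:Z::::Z
Z::::::
t=1: Z:ZZ::Z
ZZ::::Z
Z:Z::::
Z::::Z:
::Z:::Z
ZZZ:::Z
ZZZ::::
t=2: :::Z:::
:::Z:::
:::::::
Z::::::
::Z::Z:
:::Z::Z
:::::::
t=3: :::::::
:::::::
:::::::
:::::::
::::::Z
:::::::
:::::::

0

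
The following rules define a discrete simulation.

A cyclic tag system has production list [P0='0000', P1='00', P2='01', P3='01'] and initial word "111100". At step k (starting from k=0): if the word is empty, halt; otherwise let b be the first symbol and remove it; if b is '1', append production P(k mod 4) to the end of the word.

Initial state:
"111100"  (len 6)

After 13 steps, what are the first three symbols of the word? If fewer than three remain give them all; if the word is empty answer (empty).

101

gen 0: "111100"  (len 6)
gen 1: "111000000"  (len 9)
gen 2: "1100000000"  (len 10)
gen 3: "10000000001"  (len 11)
gen 4: "000000000101"  (len 12)
gen 5: "00000000101"  (len 11)
gen 6: "0000000101"  (len 10)
gen 7: "000000101"  (len 9)
gen 8: "00000101"  (len 8)
gen 9: "0000101"  (len 7)
gen 10: "000101"  (len 6)
gen 11: "00101"  (len 5)
gen 12: "0101"  (len 4)
gen 13: "101"  (len 3)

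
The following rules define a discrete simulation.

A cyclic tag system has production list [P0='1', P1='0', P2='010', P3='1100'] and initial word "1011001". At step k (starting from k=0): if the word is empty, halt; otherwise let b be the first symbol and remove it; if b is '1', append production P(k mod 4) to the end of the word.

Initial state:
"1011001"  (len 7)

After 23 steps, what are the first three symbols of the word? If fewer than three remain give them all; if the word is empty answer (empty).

110

gen 0: "1011001"  (len 7)
gen 1: "0110011"  (len 7)
gen 2: "110011"  (len 6)
gen 3: "10011010"  (len 8)
gen 4: "00110101100"  (len 11)
gen 5: "0110101100"  (len 10)
gen 6: "110101100"  (len 9)
gen 7: "10101100010"  (len 11)
gen 8: "01011000101100"  (len 14)
gen 9: "1011000101100"  (len 13)
gen 10: "0110001011000"  (len 13)
gen 11: "110001011000"  (len 12)
gen 12: "100010110001100"  (len 15)
gen 13: "000101100011001"  (len 15)
gen 14: "00101100011001"  (len 14)
gen 15: "0101100011001"  (len 13)
gen 16: "101100011001"  (len 12)
gen 17: "011000110011"  (len 12)
gen 18: "11000110011"  (len 11)
gen 19: "1000110011010"  (len 13)
gen 20: "0001100110101100"  (len 16)
gen 21: "001100110101100"  (len 15)
gen 22: "01100110101100"  (len 14)
gen 23: "1100110101100"  (len 13)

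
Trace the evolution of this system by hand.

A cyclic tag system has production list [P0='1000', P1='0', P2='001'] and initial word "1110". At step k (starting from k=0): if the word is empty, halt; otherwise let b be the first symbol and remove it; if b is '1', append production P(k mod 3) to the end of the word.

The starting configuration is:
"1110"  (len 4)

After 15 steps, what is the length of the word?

1

step 0: "1110"  (len 4)
step 1: "1101000"  (len 7)
step 2: "1010000"  (len 7)
step 3: "010000001"  (len 9)
step 4: "10000001"  (len 8)
step 5: "00000010"  (len 8)
step 6: "0000010"  (len 7)
step 7: "000010"  (len 6)
step 8: "00010"  (len 5)
step 9: "0010"  (len 4)
step 10: "010"  (len 3)
step 11: "10"  (len 2)
step 12: "0001"  (len 4)
step 13: "001"  (len 3)
step 14: "01"  (len 2)
step 15: "1"  (len 1)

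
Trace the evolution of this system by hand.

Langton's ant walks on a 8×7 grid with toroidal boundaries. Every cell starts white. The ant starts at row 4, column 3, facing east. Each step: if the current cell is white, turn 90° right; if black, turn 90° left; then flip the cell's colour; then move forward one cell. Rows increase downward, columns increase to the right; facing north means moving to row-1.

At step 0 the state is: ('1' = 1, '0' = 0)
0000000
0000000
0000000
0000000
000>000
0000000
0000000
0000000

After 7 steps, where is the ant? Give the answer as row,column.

4,4

[0] 0000000
0000000
0000000
0000000
000>000
0000000
0000000
0000000
[1] 0000000
0000000
0000000
0000000
0001000
000v000
0000000
0000000
[2] 0000000
0000000
0000000
0000000
0001000
00<1000
0000000
0000000
[3] 0000000
0000000
0000000
0000000
00^1000
0011000
0000000
0000000
[4] 0000000
0000000
0000000
0000000
001>000
0011000
0000000
0000000
[5] 0000000
0000000
0000000
000^000
0010000
0011000
0000000
0000000
[6] 0000000
0000000
0000000
0001>00
0010000
0011000
0000000
0000000
[7] 0000000
0000000
0000000
0001100
0010v00
0011000
0000000
0000000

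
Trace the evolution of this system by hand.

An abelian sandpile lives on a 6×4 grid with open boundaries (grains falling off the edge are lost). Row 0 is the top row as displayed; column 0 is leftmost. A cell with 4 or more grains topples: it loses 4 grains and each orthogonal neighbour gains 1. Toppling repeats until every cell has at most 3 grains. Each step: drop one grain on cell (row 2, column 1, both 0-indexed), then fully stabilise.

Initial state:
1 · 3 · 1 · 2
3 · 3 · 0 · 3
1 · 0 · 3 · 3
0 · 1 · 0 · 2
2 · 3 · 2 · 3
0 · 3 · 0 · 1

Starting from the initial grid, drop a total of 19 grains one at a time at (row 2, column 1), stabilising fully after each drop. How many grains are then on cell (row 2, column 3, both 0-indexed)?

0

[0] 1 · 3 · 1 · 2
3 · 3 · 0 · 3
1 · 0 · 3 · 3
0 · 1 · 0 · 2
2 · 3 · 2 · 3
0 · 3 · 0 · 1
[1] 1 · 3 · 1 · 2
3 · 3 · 0 · 3
1 · 1 · 3 · 3
0 · 1 · 0 · 2
2 · 3 · 2 · 3
0 · 3 · 0 · 1
[2] 1 · 3 · 1 · 2
3 · 3 · 0 · 3
1 · 2 · 3 · 3
0 · 1 · 0 · 2
2 · 3 · 2 · 3
0 · 3 · 0 · 1
[3] 1 · 3 · 1 · 2
3 · 3 · 0 · 3
1 · 3 · 3 · 3
0 · 1 · 0 · 2
2 · 3 · 2 · 3
0 · 3 · 0 · 1
[4] 3 · 0 · 2 · 3
0 · 2 · 3 · 0
3 · 2 · 1 · 1
0 · 2 · 1 · 3
2 · 3 · 2 · 3
0 · 3 · 0 · 1
[5] 3 · 0 · 2 · 3
0 · 2 · 3 · 0
3 · 3 · 1 · 1
0 · 2 · 1 · 3
2 · 3 · 2 · 3
0 · 3 · 0 · 1
[6] 3 · 0 · 2 · 3
1 · 3 · 3 · 0
0 · 1 · 2 · 1
1 · 3 · 1 · 3
2 · 3 · 2 · 3
0 · 3 · 0 · 1
[7] 3 · 0 · 2 · 3
1 · 3 · 3 · 0
0 · 2 · 2 · 1
1 · 3 · 1 · 3
2 · 3 · 2 · 3
0 · 3 · 0 · 1
[8] 3 · 0 · 2 · 3
1 · 3 · 3 · 0
0 · 3 · 2 · 1
1 · 3 · 1 · 3
2 · 3 · 2 · 3
0 · 3 · 0 · 1
[9] 3 · 1 · 3 · 3
2 · 1 · 1 · 1
1 · 3 · 0 · 2
2 · 1 · 3 · 3
3 · 1 · 3 · 3
1 · 0 · 1 · 1
[10] 3 · 1 · 3 · 3
2 · 2 · 1 · 1
2 · 0 · 1 · 2
2 · 2 · 3 · 3
3 · 1 · 3 · 3
1 · 0 · 1 · 1
[11] 3 · 1 · 3 · 3
2 · 2 · 1 · 1
2 · 1 · 1 · 2
2 · 2 · 3 · 3
3 · 1 · 3 · 3
1 · 0 · 1 · 1
[12] 3 · 1 · 3 · 3
2 · 2 · 1 · 1
2 · 2 · 1 · 2
2 · 2 · 3 · 3
3 · 1 · 3 · 3
1 · 0 · 1 · 1
[13] 3 · 1 · 3 · 3
2 · 2 · 1 · 1
2 · 3 · 1 · 2
2 · 2 · 3 · 3
3 · 1 · 3 · 3
1 · 0 · 1 · 1
[14] 3 · 1 · 3 · 3
2 · 3 · 1 · 1
3 · 0 · 2 · 2
2 · 3 · 3 · 3
3 · 1 · 3 · 3
1 · 0 · 1 · 1
[15] 3 · 1 · 3 · 3
2 · 3 · 1 · 1
3 · 1 · 2 · 2
2 · 3 · 3 · 3
3 · 1 · 3 · 3
1 · 0 · 1 · 1
[16] 3 · 1 · 3 · 3
2 · 3 · 1 · 1
3 · 2 · 2 · 2
2 · 3 · 3 · 3
3 · 1 · 3 · 3
1 · 0 · 1 · 1
[17] 3 · 1 · 3 · 3
2 · 3 · 1 · 1
3 · 3 · 2 · 2
2 · 3 · 3 · 3
3 · 1 · 3 · 3
1 · 0 · 1 · 1
[18] 0 · 3 · 3 · 3
1 · 2 · 3 · 2
3 · 1 · 3 · 0
2 · 1 · 0 · 3
1 · 1 · 3 · 1
2 · 1 · 2 · 2
[19] 0 · 3 · 3 · 3
1 · 2 · 3 · 2
3 · 2 · 3 · 0
2 · 1 · 0 · 3
1 · 1 · 3 · 1
2 · 1 · 2 · 2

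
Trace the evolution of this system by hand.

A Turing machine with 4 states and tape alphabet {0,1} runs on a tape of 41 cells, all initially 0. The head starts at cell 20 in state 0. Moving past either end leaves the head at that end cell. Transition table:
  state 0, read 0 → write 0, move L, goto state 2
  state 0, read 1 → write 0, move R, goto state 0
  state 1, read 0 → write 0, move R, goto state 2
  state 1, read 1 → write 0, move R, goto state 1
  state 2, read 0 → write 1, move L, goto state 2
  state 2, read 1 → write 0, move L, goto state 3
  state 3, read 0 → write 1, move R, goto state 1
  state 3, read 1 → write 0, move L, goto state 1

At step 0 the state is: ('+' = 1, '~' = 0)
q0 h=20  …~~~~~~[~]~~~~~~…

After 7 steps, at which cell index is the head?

t=0: q0 h=20  …~~~~~~[~]~~~~~~…
t=1: q2 h=19  …~~~~~~[~]~~~~~~…
t=2: q2 h=18  …~~~~~~[~]+~~~~~…
t=3: q2 h=17  …~~~~~~[~]++~~~~…
t=4: q2 h=16  …~~~~~~[~]+++~~~…
t=5: q2 h=15  …~~~~~~[~]++++~~…
t=6: q2 h=14  …~~~~~~[~]+++++~…
t=7: q2 h=13  …~~~~~~[~]++++++…

13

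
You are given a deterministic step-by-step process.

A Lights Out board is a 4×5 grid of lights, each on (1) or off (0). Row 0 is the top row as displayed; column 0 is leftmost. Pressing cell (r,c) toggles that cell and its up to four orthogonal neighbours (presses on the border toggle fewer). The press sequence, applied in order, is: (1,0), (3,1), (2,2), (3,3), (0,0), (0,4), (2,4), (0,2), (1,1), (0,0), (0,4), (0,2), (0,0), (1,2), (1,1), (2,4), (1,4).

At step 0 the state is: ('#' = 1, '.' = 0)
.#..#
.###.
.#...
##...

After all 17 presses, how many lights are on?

11

gen 0: .#..#
.###.
.#...
##...
gen 1: ##..#
#.##.
##...
##...
gen 2: ##..#
#.##.
#....
..#..
gen 3: ##..#
#..#.
####.
.....
gen 4: ##..#
#..#.
###..
..###
gen 5: ....#
...#.
###..
..###
gen 6: ...#.
...##
###..
..###
gen 7: ...#.
...#.
#####
..##.
gen 8: .##..
..##.
#####
..##.
gen 9: ..#..
##.#.
#.###
..##.
gen 10: ###..
.#.#.
#.###
..##.
gen 11: #####
.#.##
#.###
..##.
gen 12: #...#
.####
#.###
..##.
gen 13: .#..#
#####
#.###
..##.
gen 14: .##.#
#...#
#..##
..##.
gen 15: ..#.#
.##.#
##.##
..##.
gen 16: ..#.#
.##..
##...
..###
gen 17: ..#..
.####
##..#
..###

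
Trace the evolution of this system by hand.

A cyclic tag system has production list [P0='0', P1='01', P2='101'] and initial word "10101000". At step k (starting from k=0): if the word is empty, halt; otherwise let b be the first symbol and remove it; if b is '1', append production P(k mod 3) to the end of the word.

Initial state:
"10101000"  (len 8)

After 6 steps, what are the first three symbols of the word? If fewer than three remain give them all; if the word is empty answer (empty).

step 0: "10101000"  (len 8)
step 1: "01010000"  (len 8)
step 2: "1010000"  (len 7)
step 3: "010000101"  (len 9)
step 4: "10000101"  (len 8)
step 5: "000010101"  (len 9)
step 6: "00010101"  (len 8)

000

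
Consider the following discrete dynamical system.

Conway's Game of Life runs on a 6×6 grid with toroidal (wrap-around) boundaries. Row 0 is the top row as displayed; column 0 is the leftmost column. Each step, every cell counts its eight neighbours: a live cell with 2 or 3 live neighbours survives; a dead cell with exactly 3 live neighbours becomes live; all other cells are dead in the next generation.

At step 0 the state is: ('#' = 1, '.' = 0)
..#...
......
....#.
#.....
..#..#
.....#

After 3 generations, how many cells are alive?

gen 0: ..#...
......
....#.
#.....
..#..#
.....#
gen 1: ......
......
......
.....#
#....#
......
gen 2: ......
......
......
#....#
#....#
......
gen 3: ......
......
......
#....#
#....#
......

4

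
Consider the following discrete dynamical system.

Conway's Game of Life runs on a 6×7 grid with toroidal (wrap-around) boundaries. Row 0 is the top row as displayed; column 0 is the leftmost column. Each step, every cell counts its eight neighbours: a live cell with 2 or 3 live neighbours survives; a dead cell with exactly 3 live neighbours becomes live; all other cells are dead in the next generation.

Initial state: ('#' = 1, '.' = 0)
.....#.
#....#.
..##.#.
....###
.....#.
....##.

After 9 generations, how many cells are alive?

step 0: .....#.
#....#.
..##.#.
....###
.....#.
....##.
step 1: .....#.
.....#.
...#...
...#..#
.......
....###
step 2: .......
....#..
....#..
.......
....#.#
....###
step 3: ....#..
.......
.......
.....#.
....#.#
....#.#
step 4: .....#.
.......
.......
.....#.
....#.#
...##..
step 5: ....#..
.......
.......
.....#.
...##..
...##..
step 6: ...##..
.......
.......
....#..
...#.#.
.....#.
step 7: ....#..
.......
.......
....#..
.....#.
...#.#.
step 8: ....#..
.......
.......
.......
.....#.
.....#.
step 9: .......
.......
.......
.......
.......
....##.

2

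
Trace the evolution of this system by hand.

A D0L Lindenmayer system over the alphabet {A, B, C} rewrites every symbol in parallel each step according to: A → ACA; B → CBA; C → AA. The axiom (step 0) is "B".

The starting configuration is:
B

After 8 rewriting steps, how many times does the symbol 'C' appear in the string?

k=0  B
k=1  CBA
k=2  AACBAACA
k=3  ACAACAAACBAACAACAAAACA
k=4  ACAAAACAACAAAACAACAACAAACBAACAACAAAACAACAAAACAACAACAACAAAACA
k=5  ACAAAACAACAACAACAAAACAACAAAACAACAACAACAAAACAACAAAACAACAAAA…AAAACAACAACAACAAAACAACAAAACAACAAAACAACAAAACAACAACAACAAAACA  (len 164)
k=6  ACAAAACAACAACAACAAAACAACAAAACAACAAAACAACAAAACAACAACAACAAAA…AAAACAACAACAACAAAACAACAAAACAACAAAACAACAAAACAACAACAACAAAACA  (len 448)
k=7  ACAAAACAACAACAACAAAACAACAAAACAACAAAACAACAAAACAACAACAACAAAA…AAAACAACAACAACAAAACAACAAAACAACAAAACAACAAAACAACAACAACAAAACA  (len 1224)
k=8  ACAAAACAACAACAACAAAACAACAAAACAACAAAACAACAAAACAACAACAACAAAA…AAAACAACAACAACAAAACAACAAAACAACAAAACAACAAAACAACAACAACAAAACA  (len 3344)

896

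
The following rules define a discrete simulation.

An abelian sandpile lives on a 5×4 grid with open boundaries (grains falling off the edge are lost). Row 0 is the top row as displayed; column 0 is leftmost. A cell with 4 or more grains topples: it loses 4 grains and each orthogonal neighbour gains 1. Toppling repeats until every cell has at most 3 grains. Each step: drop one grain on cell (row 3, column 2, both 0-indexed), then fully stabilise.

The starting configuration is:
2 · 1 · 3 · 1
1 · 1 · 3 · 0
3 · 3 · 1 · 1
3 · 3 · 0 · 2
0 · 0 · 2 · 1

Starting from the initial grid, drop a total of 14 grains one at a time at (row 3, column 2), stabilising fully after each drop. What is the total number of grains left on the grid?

[0] 2 · 1 · 3 · 1
1 · 1 · 3 · 0
3 · 3 · 1 · 1
3 · 3 · 0 · 2
0 · 0 · 2 · 1
[1] 2 · 1 · 3 · 1
1 · 1 · 3 · 0
3 · 3 · 1 · 1
3 · 3 · 1 · 2
0 · 0 · 2 · 1
[2] 2 · 1 · 3 · 1
1 · 1 · 3 · 0
3 · 3 · 1 · 1
3 · 3 · 2 · 2
0 · 0 · 2 · 1
[3] 2 · 1 · 3 · 1
1 · 1 · 3 · 0
3 · 3 · 1 · 1
3 · 3 · 3 · 2
0 · 0 · 2 · 1
[4] 2 · 1 · 3 · 1
2 · 2 · 3 · 0
1 · 1 · 3 · 1
1 · 2 · 1 · 3
1 · 1 · 3 · 1
[5] 2 · 1 · 3 · 1
2 · 2 · 3 · 0
1 · 1 · 3 · 1
1 · 2 · 2 · 3
1 · 1 · 3 · 1
[6] 2 · 1 · 3 · 1
2 · 2 · 3 · 0
1 · 1 · 3 · 1
1 · 2 · 3 · 3
1 · 1 · 3 · 1
[7] 2 · 2 · 0 · 2
2 · 3 · 1 · 1
1 · 2 · 1 · 3
1 · 3 · 3 · 0
1 · 2 · 0 · 3
[8] 2 · 2 · 0 · 2
2 · 3 · 1 · 1
1 · 3 · 2 · 3
2 · 0 · 1 · 1
1 · 3 · 1 · 3
[9] 2 · 2 · 0 · 2
2 · 3 · 1 · 1
1 · 3 · 2 · 3
2 · 0 · 2 · 1
1 · 3 · 1 · 3
[10] 2 · 2 · 0 · 2
2 · 3 · 1 · 1
1 · 3 · 2 · 3
2 · 0 · 3 · 1
1 · 3 · 1 · 3
[11] 2 · 2 · 0 · 2
2 · 3 · 1 · 1
1 · 3 · 3 · 3
2 · 1 · 0 · 2
1 · 3 · 2 · 3
[12] 2 · 2 · 0 · 2
2 · 3 · 1 · 1
1 · 3 · 3 · 3
2 · 1 · 1 · 2
1 · 3 · 2 · 3
[13] 2 · 2 · 0 · 2
2 · 3 · 1 · 1
1 · 3 · 3 · 3
2 · 1 · 2 · 2
1 · 3 · 2 · 3
[14] 2 · 2 · 0 · 2
2 · 3 · 1 · 1
1 · 3 · 3 · 3
2 · 1 · 3 · 2
1 · 3 · 2 · 3

40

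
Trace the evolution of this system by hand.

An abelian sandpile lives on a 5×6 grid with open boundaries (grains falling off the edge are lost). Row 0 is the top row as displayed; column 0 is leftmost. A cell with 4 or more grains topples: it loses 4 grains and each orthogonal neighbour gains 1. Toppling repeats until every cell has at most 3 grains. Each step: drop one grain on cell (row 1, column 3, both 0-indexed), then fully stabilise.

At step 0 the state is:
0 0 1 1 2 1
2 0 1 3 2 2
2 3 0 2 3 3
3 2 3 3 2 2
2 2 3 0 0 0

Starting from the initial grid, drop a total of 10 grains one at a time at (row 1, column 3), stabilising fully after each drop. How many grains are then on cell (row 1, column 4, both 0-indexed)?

2

gen 0: 0 0 1 1 2 1
2 0 1 3 2 2
2 3 0 2 3 3
3 2 3 3 2 2
2 2 3 0 0 0
gen 1: 0 0 1 2 2 1
2 0 2 0 3 2
2 3 0 3 3 3
3 2 3 3 2 2
2 2 3 0 0 0
gen 2: 0 0 1 2 2 1
2 0 2 1 3 2
2 3 0 3 3 3
3 2 3 3 2 2
2 2 3 0 0 0
gen 3: 0 0 1 2 2 1
2 0 2 2 3 2
2 3 0 3 3 3
3 2 3 3 2 2
2 2 3 0 0 0
gen 4: 0 0 1 2 2 1
2 0 2 3 3 2
2 3 0 3 3 3
3 2 3 3 2 2
2 2 3 0 0 0
gen 5: 0 0 1 3 3 2
2 0 3 2 2 0
2 3 2 2 3 2
3 3 1 2 1 0
2 3 0 2 1 1
gen 6: 0 0 1 3 3 2
2 0 3 3 2 0
2 3 2 2 3 2
3 3 1 2 1 0
2 3 0 2 1 1
gen 7: 0 0 3 2 1 3
3 2 2 0 2 1
0 2 1 2 1 3
2 2 3 3 2 0
0 1 1 2 1 1
gen 8: 0 0 3 2 1 3
3 2 2 1 2 1
0 2 1 2 1 3
2 2 3 3 2 0
0 1 1 2 1 1
gen 9: 0 0 3 2 1 3
3 2 2 2 2 1
0 2 1 2 1 3
2 2 3 3 2 0
0 1 1 2 1 1
gen 10: 0 0 3 2 1 3
3 2 2 3 2 1
0 2 1 2 1 3
2 2 3 3 2 0
0 1 1 2 1 1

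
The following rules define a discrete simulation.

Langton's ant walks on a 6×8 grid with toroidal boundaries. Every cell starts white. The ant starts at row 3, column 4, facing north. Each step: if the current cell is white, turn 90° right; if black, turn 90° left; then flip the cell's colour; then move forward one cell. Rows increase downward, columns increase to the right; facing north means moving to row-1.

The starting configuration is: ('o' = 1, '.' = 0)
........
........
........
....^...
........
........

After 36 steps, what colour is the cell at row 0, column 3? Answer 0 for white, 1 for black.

0

t=0: ........
........
........
....^...
........
........
t=1: ........
........
........
....o>..
........
........
t=2: ........
........
........
....oo..
.....v..
........
t=3: ........
........
........
....oo..
....<o..
........
t=4: ........
........
........
....^o..
....oo..
........
t=5: ........
........
........
...<.o..
....oo..
........
t=6: ........
........
...^....
...o.o..
....oo..
........
t=7: ........
........
...o>...
...o.o..
....oo..
........
t=8: ........
........
...oo...
...ovo..
....oo..
........
t=9: ........
........
...oo...
...<oo..
....oo..
........
t=10: ........
........
...oo...
....oo..
...voo..
........
t=11: ........
........
...oo...
....oo..
..<ooo..
........
t=12: ........
........
...oo...
..^.oo..
..oooo..
........
t=13: ........
........
...oo...
..o>oo..
..oooo..
........
t=14: ........
........
...oo...
..oooo..
..ovoo..
........
t=15: ........
........
...oo...
..oooo..
..o.>o..
........
t=16: ........
........
...oo...
..oo^o..
..o..o..
........
t=17: ........
........
...oo...
..o<.o..
..o..o..
........
t=18: ........
........
...oo...
..o..o..
..ov.o..
........
t=19: ........
........
...oo...
..o..o..
..<o.o..
........
t=20: ........
........
...oo...
..o..o..
...o.o..
..v.....
t=21: ........
........
...oo...
..o..o..
...o.o..
.<o.....
t=22: ........
........
...oo...
..o..o..
.^.o.o..
.oo.....
t=23: ........
........
...oo...
..o..o..
.o>o.o..
.oo.....
t=24: ........
........
...oo...
..o..o..
.ooo.o..
.ov.....
t=25: ........
........
...oo...
..o..o..
.ooo.o..
.o.>....
t=26: ...v....
........
...oo...
..o..o..
.ooo.o..
.o.o....
t=27: ..<o....
........
...oo...
..o..o..
.ooo.o..
.o.o....
t=28: ..oo....
........
...oo...
..o..o..
.ooo.o..
.o^o....
t=29: ..oo....
........
...oo...
..o..o..
.ooo.o..
.oo>....
t=30: ..oo....
........
...oo...
..o..o..
.oo^.o..
.oo.....
t=31: ..oo....
........
...oo...
..o..o..
.o<..o..
.oo.....
t=32: ..oo....
........
...oo...
..o..o..
.o...o..
.ov.....
t=33: ..oo....
........
...oo...
..o..o..
.o...o..
.o.>....
t=34: ..ov....
........
...oo...
..o..o..
.o...o..
.o.o....
t=35: ..o.>...
........
...oo...
..o..o..
.o...o..
.o.o....
t=36: ..o.o...
....v...
...oo...
..o..o..
.o...o..
.o.o....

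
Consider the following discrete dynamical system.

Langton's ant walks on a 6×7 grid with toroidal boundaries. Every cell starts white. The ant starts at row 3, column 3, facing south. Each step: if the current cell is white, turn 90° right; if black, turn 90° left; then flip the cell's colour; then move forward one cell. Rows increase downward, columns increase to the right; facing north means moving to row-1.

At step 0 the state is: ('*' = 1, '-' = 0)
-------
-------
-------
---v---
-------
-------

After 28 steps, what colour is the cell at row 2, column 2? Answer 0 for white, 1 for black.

1

t=0: -------
-------
-------
---v---
-------
-------
t=1: -------
-------
-------
--<*---
-------
-------
t=2: -------
-------
--^----
--**---
-------
-------
t=3: -------
-------
--*>---
--**---
-------
-------
t=4: -------
-------
--**---
--*v---
-------
-------
t=5: -------
-------
--**---
--*->--
-------
-------
t=6: -------
-------
--**---
--*-*--
----v--
-------
t=7: -------
-------
--**---
--*-*--
---<*--
-------
t=8: -------
-------
--**---
--*^*--
---**--
-------
t=9: -------
-------
--**---
--**>--
---**--
-------
t=10: -------
-------
--**^--
--**---
---**--
-------
t=11: -------
-------
--***>-
--**---
---**--
-------
t=12: -------
-------
--****-
--**-v-
---**--
-------
t=13: -------
-------
--****-
--**<*-
---**--
-------
t=14: -------
-------
--**^*-
--****-
---**--
-------
t=15: -------
-------
--*<-*-
--****-
---**--
-------
t=16: -------
-------
--*--*-
--*v**-
---**--
-------
t=17: -------
-------
--*--*-
--*->*-
---**--
-------
t=18: -------
-------
--*-^*-
--*--*-
---**--
-------
t=19: -------
-------
--*-*>-
--*--*-
---**--
-------
t=20: -------
-----^-
--*-*--
--*--*-
---**--
-------
t=21: -------
-----*>
--*-*--
--*--*-
---**--
-------
t=22: -------
-----**
--*-*-v
--*--*-
---**--
-------
t=23: -------
-----**
--*-*<*
--*--*-
---**--
-------
t=24: -------
-----^*
--*-***
--*--*-
---**--
-------
t=25: -------
----<-*
--*-***
--*--*-
---**--
-------
t=26: ----^--
----*-*
--*-***
--*--*-
---**--
-------
t=27: ----*>-
----*-*
--*-***
--*--*-
---**--
-------
t=28: ----**-
----*v*
--*-***
--*--*-
---**--
-------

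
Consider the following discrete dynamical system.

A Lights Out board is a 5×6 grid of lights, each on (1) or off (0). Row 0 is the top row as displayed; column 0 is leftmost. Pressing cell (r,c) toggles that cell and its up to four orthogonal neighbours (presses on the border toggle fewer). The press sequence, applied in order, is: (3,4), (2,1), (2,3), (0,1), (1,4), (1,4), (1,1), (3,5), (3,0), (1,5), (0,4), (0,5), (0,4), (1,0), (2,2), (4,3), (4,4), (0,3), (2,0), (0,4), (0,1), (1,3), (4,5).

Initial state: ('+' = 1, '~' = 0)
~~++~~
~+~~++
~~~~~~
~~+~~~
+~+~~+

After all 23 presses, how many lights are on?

t=0: ~~++~~
~+~~++
~~~~~~
~~+~~~
+~+~~+
t=1: ~~++~~
~+~~++
~~~~+~
~~++++
+~+~++
t=2: ~~++~~
~~~~++
+++~+~
~+++++
+~+~++
t=3: ~~++~~
~~~+++
++~+~~
~++~++
+~+~++
t=4: ++~+~~
~+~+++
++~+~~
~++~++
+~+~++
t=5: ++~++~
~+~~~~
++~++~
~++~++
+~+~++
t=6: ++~+~~
~+~+++
++~+~~
~++~++
+~+~++
t=7: +~~+~~
+~++++
+~~+~~
~++~++
+~+~++
t=8: +~~+~~
+~++++
+~~+~+
~++~~~
+~+~+~
t=9: +~~+~~
+~++++
~~~+~+
+~+~~~
~~+~+~
t=10: +~~+~+
+~++~~
~~~+~~
+~+~~~
~~+~+~
t=11: +~~~+~
+~+++~
~~~+~~
+~+~~~
~~+~+~
t=12: +~~~~+
+~++++
~~~+~~
+~+~~~
~~+~+~
t=13: +~~++~
+~++~+
~~~+~~
+~+~~~
~~+~+~
t=14: ~~~++~
~+++~+
+~~+~~
+~+~~~
~~+~+~
t=15: ~~~++~
~+~+~+
+++~~~
+~~~~~
~~+~+~
t=16: ~~~++~
~+~+~+
+++~~~
+~~+~~
~~~+~~
t=17: ~~~++~
~+~+~+
+++~~~
+~~++~
~~~~++
t=18: ~~+~~~
~+~~~+
+++~~~
+~~++~
~~~~++
t=19: ~~+~~~
++~~~+
~~+~~~
~~~++~
~~~~++
t=20: ~~++++
++~~++
~~+~~~
~~~++~
~~~~++
t=21: ++~+++
+~~~++
~~+~~~
~~~++~
~~~~++
t=22: ++~~++
+~++~+
~~++~~
~~~++~
~~~~++
t=23: ++~~++
+~++~+
~~++~~
~~~+++
~~~~~~

13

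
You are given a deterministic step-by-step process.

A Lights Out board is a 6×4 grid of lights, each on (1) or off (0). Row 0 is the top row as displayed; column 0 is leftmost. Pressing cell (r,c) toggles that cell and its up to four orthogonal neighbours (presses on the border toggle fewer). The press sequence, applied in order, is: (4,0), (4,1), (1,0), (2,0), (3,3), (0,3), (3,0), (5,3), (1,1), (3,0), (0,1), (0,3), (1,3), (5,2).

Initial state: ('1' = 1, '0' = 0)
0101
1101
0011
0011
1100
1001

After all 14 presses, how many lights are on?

gen 0: 0101
1101
0011
0011
1100
1001
gen 1: 0101
1101
0011
1011
0000
0001
gen 2: 0101
1101
0011
1111
1110
0101
gen 3: 1101
0001
1011
1111
1110
0101
gen 4: 1101
1001
0111
0111
1110
0101
gen 5: 1101
1001
0110
0100
1111
0101
gen 6: 1110
1000
0110
0100
1111
0101
gen 7: 1110
1000
1110
1000
0111
0101
gen 8: 1110
1000
1110
1000
0110
0110
gen 9: 1010
0110
1010
1000
0110
0110
gen 10: 1010
0110
0010
0100
1110
0110
gen 11: 0100
0010
0010
0100
1110
0110
gen 12: 0111
0011
0010
0100
1110
0110
gen 13: 0110
0000
0011
0100
1110
0110
gen 14: 0110
0000
0011
0100
1100
0001

8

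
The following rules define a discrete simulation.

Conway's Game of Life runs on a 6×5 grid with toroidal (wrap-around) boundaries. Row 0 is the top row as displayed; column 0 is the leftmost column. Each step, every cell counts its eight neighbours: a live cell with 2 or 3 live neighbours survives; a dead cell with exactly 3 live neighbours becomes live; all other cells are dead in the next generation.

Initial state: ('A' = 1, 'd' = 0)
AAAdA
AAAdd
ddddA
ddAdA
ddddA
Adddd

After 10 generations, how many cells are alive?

k=0  AAAdA
AAAdd
ddddA
ddAdA
ddddA
Adddd
k=1  ddAAA
ddAdd
ddAdA
AdddA
AddAA
dddAd
k=2  ddAdA
dAAdA
AAddA
dAddd
AddAd
Adddd
k=3  ddAdA
ddAdA
dddAA
dAAdd
AAddA
AAdAd
k=4  ddAdA
AdAdA
AAddA
dAAdd
dddAA
dddAd
k=5  AAAdA
ddAdd
ddddA
dAAdd
dddAA
ddAdd
k=6  AdAdd
ddAdA
dAAAd
AdAdA
dAdAd
ddAdd
k=7  ddAdd
AdddA
ddddd
AdddA
AAdAA
ddAAd
k=8  dAAdA
ddddd
ddddd
dAdAd
dAddd
Adddd
k=9  AAddd
ddddd
ddddd
ddAdd
AAAdd
AdAdd
k=10  AAddd
ddddd
ddddd
ddAdd
AdAAd
ddAdA

8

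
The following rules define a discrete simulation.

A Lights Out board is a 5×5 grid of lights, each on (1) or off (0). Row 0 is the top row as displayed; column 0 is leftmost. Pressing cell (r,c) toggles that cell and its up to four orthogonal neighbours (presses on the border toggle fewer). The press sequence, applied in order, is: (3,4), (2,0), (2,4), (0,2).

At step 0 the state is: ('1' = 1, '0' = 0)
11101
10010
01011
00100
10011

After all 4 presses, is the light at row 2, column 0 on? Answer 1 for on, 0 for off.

1

step 0: 11101
10010
01011
00100
10011
step 1: 11101
10010
01010
00111
10010
step 2: 11101
00010
10010
10111
10010
step 3: 11101
00011
10001
10110
10010
step 4: 10011
00111
10001
10110
10010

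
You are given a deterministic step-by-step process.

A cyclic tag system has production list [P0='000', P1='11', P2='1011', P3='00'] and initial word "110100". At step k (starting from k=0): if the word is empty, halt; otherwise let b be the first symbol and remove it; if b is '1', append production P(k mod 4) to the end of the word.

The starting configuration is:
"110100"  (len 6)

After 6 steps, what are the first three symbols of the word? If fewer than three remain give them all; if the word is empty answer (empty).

000

k=0  "110100"  (len 6)
k=1  "10100000"  (len 8)
k=2  "010000011"  (len 9)
k=3  "10000011"  (len 8)
k=4  "000001100"  (len 9)
k=5  "00001100"  (len 8)
k=6  "0001100"  (len 7)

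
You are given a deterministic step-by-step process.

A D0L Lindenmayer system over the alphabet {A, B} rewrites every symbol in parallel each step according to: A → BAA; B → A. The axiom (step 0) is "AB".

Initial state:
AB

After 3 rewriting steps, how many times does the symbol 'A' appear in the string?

[0] AB
[1] BAAA
[2] ABAABAABAA
[3] BAAABAABAAABAABAAABAABAA

17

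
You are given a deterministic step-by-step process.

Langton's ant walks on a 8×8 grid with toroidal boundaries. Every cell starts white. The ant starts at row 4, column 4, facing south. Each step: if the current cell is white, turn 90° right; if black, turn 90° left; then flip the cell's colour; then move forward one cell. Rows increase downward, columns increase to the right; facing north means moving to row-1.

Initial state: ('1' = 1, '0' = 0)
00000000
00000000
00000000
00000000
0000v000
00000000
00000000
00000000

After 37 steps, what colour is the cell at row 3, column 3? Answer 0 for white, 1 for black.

1

t=0: 00000000
00000000
00000000
00000000
0000v000
00000000
00000000
00000000
t=1: 00000000
00000000
00000000
00000000
000<1000
00000000
00000000
00000000
t=2: 00000000
00000000
00000000
000^0000
00011000
00000000
00000000
00000000
t=3: 00000000
00000000
00000000
0001>000
00011000
00000000
00000000
00000000
t=4: 00000000
00000000
00000000
00011000
0001v000
00000000
00000000
00000000
t=5: 00000000
00000000
00000000
00011000
00010>00
00000000
00000000
00000000
t=6: 00000000
00000000
00000000
00011000
00010100
00000v00
00000000
00000000
t=7: 00000000
00000000
00000000
00011000
00010100
0000<100
00000000
00000000
t=8: 00000000
00000000
00000000
00011000
0001^100
00001100
00000000
00000000
t=9: 00000000
00000000
00000000
00011000
00011>00
00001100
00000000
00000000
t=10: 00000000
00000000
00000000
00011^00
00011000
00001100
00000000
00000000
t=11: 00000000
00000000
00000000
000111>0
00011000
00001100
00000000
00000000
t=12: 00000000
00000000
00000000
00011110
000110v0
00001100
00000000
00000000
t=13: 00000000
00000000
00000000
00011110
00011<10
00001100
00000000
00000000
t=14: 00000000
00000000
00000000
00011^10
00011110
00001100
00000000
00000000
t=15: 00000000
00000000
00000000
0001<010
00011110
00001100
00000000
00000000
t=16: 00000000
00000000
00000000
00010010
0001v110
00001100
00000000
00000000
t=17: 00000000
00000000
00000000
00010010
00010>10
00001100
00000000
00000000
t=18: 00000000
00000000
00000000
00010^10
00010010
00001100
00000000
00000000
t=19: 00000000
00000000
00000000
000101>0
00010010
00001100
00000000
00000000
t=20: 00000000
00000000
000000^0
00010100
00010010
00001100
00000000
00000000
t=21: 00000000
00000000
0000001>
00010100
00010010
00001100
00000000
00000000
t=22: 00000000
00000000
00000011
0001010v
00010010
00001100
00000000
00000000
t=23: 00000000
00000000
00000011
000101<1
00010010
00001100
00000000
00000000
t=24: 00000000
00000000
000000^1
00010111
00010010
00001100
00000000
00000000
t=25: 00000000
00000000
00000<01
00010111
00010010
00001100
00000000
00000000
t=26: 00000000
00000^00
00000101
00010111
00010010
00001100
00000000
00000000
t=27: 00000000
000001>0
00000101
00010111
00010010
00001100
00000000
00000000
t=28: 00000000
00000110
000001v1
00010111
00010010
00001100
00000000
00000000
t=29: 00000000
00000110
00000<11
00010111
00010010
00001100
00000000
00000000
t=30: 00000000
00000110
00000011
00010v11
00010010
00001100
00000000
00000000
t=31: 00000000
00000110
00000011
000100>1
00010010
00001100
00000000
00000000
t=32: 00000000
00000110
000000^1
00010001
00010010
00001100
00000000
00000000
t=33: 00000000
00000110
00000<01
00010001
00010010
00001100
00000000
00000000
t=34: 00000000
00000^10
00000101
00010001
00010010
00001100
00000000
00000000
t=35: 00000000
0000<010
00000101
00010001
00010010
00001100
00000000
00000000
t=36: 0000^000
00001010
00000101
00010001
00010010
00001100
00000000
00000000
t=37: 00001>00
00001010
00000101
00010001
00010010
00001100
00000000
00000000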